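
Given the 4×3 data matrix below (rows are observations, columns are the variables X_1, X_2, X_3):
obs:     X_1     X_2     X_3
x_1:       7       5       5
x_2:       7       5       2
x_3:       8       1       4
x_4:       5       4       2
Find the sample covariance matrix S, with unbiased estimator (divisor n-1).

Step 1 — column means:
  mean(X_1) = (7 + 7 + 8 + 5) / 4 = 27/4 = 6.75
  mean(X_2) = (5 + 5 + 1 + 4) / 4 = 15/4 = 3.75
  mean(X_3) = (5 + 2 + 4 + 2) / 4 = 13/4 = 3.25

Step 2 — sample covariance S[i,j] = (1/(n-1)) · Σ_k (x_{k,i} - mean_i) · (x_{k,j} - mean_j), with n-1 = 3.
  S[X_1,X_1] = ((0.25)·(0.25) + (0.25)·(0.25) + (1.25)·(1.25) + (-1.75)·(-1.75)) / 3 = 4.75/3 = 1.5833
  S[X_1,X_2] = ((0.25)·(1.25) + (0.25)·(1.25) + (1.25)·(-2.75) + (-1.75)·(0.25)) / 3 = -3.25/3 = -1.0833
  S[X_1,X_3] = ((0.25)·(1.75) + (0.25)·(-1.25) + (1.25)·(0.75) + (-1.75)·(-1.25)) / 3 = 3.25/3 = 1.0833
  S[X_2,X_2] = ((1.25)·(1.25) + (1.25)·(1.25) + (-2.75)·(-2.75) + (0.25)·(0.25)) / 3 = 10.75/3 = 3.5833
  S[X_2,X_3] = ((1.25)·(1.75) + (1.25)·(-1.25) + (-2.75)·(0.75) + (0.25)·(-1.25)) / 3 = -1.75/3 = -0.5833
  S[X_3,X_3] = ((1.75)·(1.75) + (-1.25)·(-1.25) + (0.75)·(0.75) + (-1.25)·(-1.25)) / 3 = 6.75/3 = 2.25

S is symmetric (S[j,i] = S[i,j]). Assembling:

S = [[1.5833, -1.0833, 1.0833],
 [-1.0833, 3.5833, -0.5833],
 [1.0833, -0.5833, 2.25]]


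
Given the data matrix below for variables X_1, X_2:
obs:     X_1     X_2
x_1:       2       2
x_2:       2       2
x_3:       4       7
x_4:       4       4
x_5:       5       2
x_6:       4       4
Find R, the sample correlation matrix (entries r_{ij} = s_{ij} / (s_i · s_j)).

Step 1 — column means:
  mean(X_1) = (2 + 2 + 4 + 4 + 5 + 4) / 6 = 21/6 = 3.5
  mean(X_2) = (2 + 2 + 7 + 4 + 2 + 4) / 6 = 21/6 = 3.5

Step 2 — sample variances and covariances s[i,j] = (1/(n-1)) · Σ_k (x_{k,i} - mean_i) · (x_{k,j} - mean_j), with n-1 = 5:
  s[X_1,X_1] = ((-1.5)·(-1.5) + (-1.5)·(-1.5) + (0.5)·(0.5) + (0.5)·(0.5) + (1.5)·(1.5) + (0.5)·(0.5)) / 5 = 7.5/5 = 1.5
  s[X_1,X_2] = ((-1.5)·(-1.5) + (-1.5)·(-1.5) + (0.5)·(3.5) + (0.5)·(0.5) + (1.5)·(-1.5) + (0.5)·(0.5)) / 5 = 4.5/5 = 0.9
  s[X_2,X_2] = ((-1.5)·(-1.5) + (-1.5)·(-1.5) + (3.5)·(3.5) + (0.5)·(0.5) + (-1.5)·(-1.5) + (0.5)·(0.5)) / 5 = 19.5/5 = 3.9
  Sample standard deviations s_i = √(s[i,i]):
  s(X_1) = √(1.5) = 1.2247
  s(X_2) = √(3.9) = 1.9748

Step 3 — r_{ij} = s_{ij} / (s_i · s_j):
  r[X_1,X_1] = 1 (diagonal).
  r[X_1,X_2] = 0.9 / (1.2247 · 1.9748) = 0.9 / 2.4187 = 0.3721
  r[X_2,X_2] = 1 (diagonal).

R is symmetric with unit diagonal. Assembling:

R = [[1, 0.3721],
 [0.3721, 1]]


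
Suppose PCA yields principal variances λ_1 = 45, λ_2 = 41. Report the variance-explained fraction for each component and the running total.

Step 1 — total variance = trace(Sigma) = Σ λ_i = 45 + 41 = 86.

Step 2 — fraction explained by component i = λ_i / Σ λ:
  PC1: 45/86 = 0.5233
  PC2: 41/86 = 0.4767

Step 3 — cumulative fraction after k components = (λ_1 + ... + λ_k) / Σ λ:
  k = 1: 45/86 = 0.5233
  k = 2: (45 + 41)/86 = 86/86 = 1

Summary (fraction, with percent):

explained: PC1 0.5233 (52.33%), PC2 0.4767 (47.67%);  cumulative: 0.5233, 1


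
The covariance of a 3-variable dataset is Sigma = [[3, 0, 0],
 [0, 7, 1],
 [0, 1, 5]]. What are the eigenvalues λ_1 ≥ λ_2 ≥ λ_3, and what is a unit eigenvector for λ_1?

Step 1 — characteristic polynomial p(λ) = det(λI - Sigma) = λ³ - tr·λ² + c_1·λ - det, where tr = trace, c_1 = sum of the principal 2×2 minors, det = det(Sigma):
  tr = 3 + 7 + 5 = 15,
  c_1 = (3·7 - (0)²) + (3·5 - (0)²) + (7·5 - (1)²) = 21 + 15 + 34 = 70,
  det = 3·(7·5 - (1)²) - (0)·((0)·5 - (1)·(0)) + (0)·((0)·(1) - 7·(0)) = 3·(34) - (0)·(0) + (0)·(0) = 102.
  So p(λ) = λ³ - 15λ² + 70λ - 102.
Step 2 — look for an integer root (rational root theorem: any rational root is an integer divisor of 102). Testing λ = 3:
  p(3) = 27 - 135 + 210 - 102 = 0  ✓
  Dividing out (λ - 3): p(λ) = (λ - 3)(λ² - 12λ + 34).
Step 3 — remaining eigenvalues from the quadratic λ² - 12λ + 34 = 0:
  Δ = 12² - 4·34 = 144 - 136 = 8,  λ = (12 ± √8)/2 = (12 ± 2.8284)/2 ≈ 7.4142 or 4.5858.
  Sorted: λ_1 = 7.4142,  λ_2 = 4.5858,  λ_3 = 3  (check: sum = 15 = tr ✓).

Step 4 — unit eigenvector for λ_1 ≈ 7.4142: v spans the null space of (Sigma - λ_1 I), whose rows are
  r_1 = (-4.4142, 0, 0),  r_2 = (0, -0.4142, 1),  r_3 = (0, 1, -2.4142).
  v is orthogonal to every row, so take v ∝ r_1 × r_2 = ((0)·(1) - (0)·(-0.4142), (0)·(0) - (-4.4142)·(1), (-4.4142)·(-0.4142) - (0)·(0)) ≈ (0, 4.4142, 1.8284).
  Let u = (0, 4.4142, 1.8284).
  ||u|| = √((0)² + (4.4142)² + (1.8284)²) = √(22.8284) ≈ 4.7779,  v_1 = u/||u|| ≈ (0, 0.9239, 0.3827) (||v_1|| = 1).

λ_1 = 7.4142,  λ_2 = 4.5858,  λ_3 = 3;  v_1 ≈ (0, 0.9239, 0.3827)


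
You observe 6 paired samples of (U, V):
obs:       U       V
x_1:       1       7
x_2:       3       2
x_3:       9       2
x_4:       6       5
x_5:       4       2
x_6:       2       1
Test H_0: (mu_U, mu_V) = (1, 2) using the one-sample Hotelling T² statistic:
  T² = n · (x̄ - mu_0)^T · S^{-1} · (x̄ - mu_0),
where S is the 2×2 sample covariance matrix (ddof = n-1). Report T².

Step 1 — sample mean vector:
  mean(U) = (1 + 3 + 9 + 6 + 4 + 2) / 6 = 25/6 = 4.1667
  mean(V) = (7 + 2 + 2 + 5 + 2 + 1) / 6 = 19/6 = 3.1667
  x̄ = (4.1667, 3.1667),  deviation x̄ - mu_0 = (4.1667, 3.1667) - (1, 2) = (3.1667, 1.1667).

Step 2 — sample covariance matrix, S[i,j] = (1/(n-1)) · Σ_k (x_{k,i} - mean_i) · (x_{k,j} - mean_j), divisor n-1 = 5:
  S[U,U] = ((-3.1667)·(-3.1667) + (-1.1667)·(-1.1667) + (4.8333)·(4.8333) + (1.8333)·(1.8333) + (-0.1667)·(-0.1667) + (-2.1667)·(-2.1667)) / 5 = 42.8333/5 = 8.5667
  S[U,V] = ((-3.1667)·(3.8333) + (-1.1667)·(-1.1667) + (4.8333)·(-1.1667) + (1.8333)·(1.8333) + (-0.1667)·(-1.1667) + (-2.1667)·(-2.1667)) / 5 = -8.1667/5 = -1.6333
  S[V,V] = ((3.8333)·(3.8333) + (-1.1667)·(-1.1667) + (-1.1667)·(-1.1667) + (1.8333)·(1.8333) + (-1.1667)·(-1.1667) + (-2.1667)·(-2.1667)) / 5 = 26.8333/5 = 5.3667
  S = [[8.5667, -1.6333],
 [-1.6333, 5.3667]].

Step 3 — invert S. det(S) = 8.5667·5.3667 - (-1.6333)² = 43.3067.
  S^{-1} = (1/det) · [[d, -b], [-b, a]] = [[0.1239, 0.0377],
 [0.0377, 0.1978]].

Step 4 — quadratic form (x̄ - mu_0)^T · S^{-1} · (x̄ - mu_0):
  S^{-1} · (x̄ - mu_0) = (0.4364, 0.3502),
  (x̄ - mu_0)^T · [...] = (3.1667)·(0.4364) + (1.1667)·(0.3502) = 1.7906.

Step 5 — scale by n: T² = 6 · 1.7906 = 10.7435.

T² ≈ 10.7435


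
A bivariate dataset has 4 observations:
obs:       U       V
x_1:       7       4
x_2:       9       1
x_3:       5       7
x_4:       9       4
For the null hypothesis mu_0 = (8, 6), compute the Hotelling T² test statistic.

Step 1 — sample mean vector:
  mean(U) = (7 + 9 + 5 + 9) / 4 = 30/4 = 7.5
  mean(V) = (4 + 1 + 7 + 4) / 4 = 16/4 = 4
  x̄ = (7.5, 4),  deviation x̄ - mu_0 = (7.5, 4) - (8, 6) = (-0.5, -2).

Step 2 — sample covariance matrix, S[i,j] = (1/(n-1)) · Σ_k (x_{k,i} - mean_i) · (x_{k,j} - mean_j), divisor n-1 = 3:
  S[U,U] = ((-0.5)·(-0.5) + (1.5)·(1.5) + (-2.5)·(-2.5) + (1.5)·(1.5)) / 3 = 11/3 = 3.6667
  S[U,V] = ((-0.5)·(0) + (1.5)·(-3) + (-2.5)·(3) + (1.5)·(0)) / 3 = -12/3 = -4
  S[V,V] = ((0)·(0) + (-3)·(-3) + (3)·(3) + (0)·(0)) / 3 = 18/3 = 6
  S = [[3.6667, -4],
 [-4, 6]].

Step 3 — invert S. det(S) = 3.6667·6 - (-4)² = 6.
  S^{-1} = (1/det) · [[d, -b], [-b, a]] = [[1, 0.6667],
 [0.6667, 0.6111]].

Step 4 — quadratic form (x̄ - mu_0)^T · S^{-1} · (x̄ - mu_0):
  S^{-1} · (x̄ - mu_0) = (-1.8333, -1.5556),
  (x̄ - mu_0)^T · [...] = (-0.5)·(-1.8333) + (-2)·(-1.5556) = 4.0278.

Step 5 — scale by n: T² = 4 · 4.0278 = 16.1111.

T² ≈ 16.1111


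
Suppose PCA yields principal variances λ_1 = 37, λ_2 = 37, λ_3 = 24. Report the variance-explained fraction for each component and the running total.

Step 1 — total variance = trace(Sigma) = Σ λ_i = 37 + 37 + 24 = 98.

Step 2 — fraction explained by component i = λ_i / Σ λ:
  PC1: 37/98 = 0.3776
  PC2: 37/98 = 0.3776
  PC3: 24/98 = 0.2449

Step 3 — cumulative fraction after k components = (λ_1 + ... + λ_k) / Σ λ:
  k = 1: 37/98 = 0.3776
  k = 2: (37 + 37)/98 = 74/98 = 0.7551
  k = 3: (37 + 37 + 24)/98 = 98/98 = 1

Summary (fraction, with percent):

explained: PC1 0.3776 (37.76%), PC2 0.3776 (37.76%), PC3 0.2449 (24.49%);  cumulative: 0.3776, 0.7551, 1


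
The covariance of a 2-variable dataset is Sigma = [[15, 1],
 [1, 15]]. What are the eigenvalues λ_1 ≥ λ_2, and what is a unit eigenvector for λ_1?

Step 1 — characteristic polynomial of 2×2 Sigma:
  det(Sigma - λI) = λ² - trace · λ + det = 0.
  trace = 15 + 15 = 30, det = 15·15 - (1)² = 224.
Step 2 — discriminant:
  Δ = trace² - 4·det = 900 - 896 = 4.
Step 3 — eigenvalues:
  λ = (trace ± √Δ)/2 = (30 ± 2)/2,
  λ_1 = 16,  λ_2 = 14.

Step 4 — unit eigenvector for λ_1: solve (Sigma - λ_1 I)v = 0. First row:
  (15 - 16)·v_x + (1)·v_y = 0, i.e. (-1)·v_x + (1)·v_y = 0,
  so v ∝ (b, λ_1 - a) = (1, 1) = u.
  ||u|| = √((1)² + (1)²) = √(2) ≈ 1.4142,
  v_1 = u/||u|| ≈ (0.7071, 0.7071) (||v_1|| = 1).

λ_1 = 16,  λ_2 = 14;  v_1 ≈ (0.7071, 0.7071)


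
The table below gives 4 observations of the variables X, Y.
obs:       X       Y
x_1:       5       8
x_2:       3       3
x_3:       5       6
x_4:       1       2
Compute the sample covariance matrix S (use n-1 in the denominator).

Step 1 — column means:
  mean(X) = (5 + 3 + 5 + 1) / 4 = 14/4 = 3.5
  mean(Y) = (8 + 3 + 6 + 2) / 4 = 19/4 = 4.75

Step 2 — sample covariance S[i,j] = (1/(n-1)) · Σ_k (x_{k,i} - mean_i) · (x_{k,j} - mean_j), with n-1 = 3.
  S[X,X] = ((1.5)·(1.5) + (-0.5)·(-0.5) + (1.5)·(1.5) + (-2.5)·(-2.5)) / 3 = 11/3 = 3.6667
  S[X,Y] = ((1.5)·(3.25) + (-0.5)·(-1.75) + (1.5)·(1.25) + (-2.5)·(-2.75)) / 3 = 14.5/3 = 4.8333
  S[Y,Y] = ((3.25)·(3.25) + (-1.75)·(-1.75) + (1.25)·(1.25) + (-2.75)·(-2.75)) / 3 = 22.75/3 = 7.5833

S is symmetric (S[j,i] = S[i,j]). Assembling:

S = [[3.6667, 4.8333],
 [4.8333, 7.5833]]


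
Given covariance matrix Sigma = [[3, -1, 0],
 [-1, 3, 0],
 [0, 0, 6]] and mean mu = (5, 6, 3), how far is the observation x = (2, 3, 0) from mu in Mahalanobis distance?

Step 1 — centre the observation: (x - mu) = (-3, -3, -3).

Step 2 — invert Sigma (cofactor / det for 3×3, or solve directly):
  Sigma^{-1} = [[0.375, 0.125, 0],
 [0.125, 0.375, 0],
 [0, 0, 0.1667]].

Step 3 — form the quadratic (x - mu)^T · Sigma^{-1} · (x - mu):
  Sigma^{-1} · (x - mu) = (-1.5, -1.5, -0.5).
  (x - mu)^T · [Sigma^{-1} · (x - mu)] = (-3)·(-1.5) + (-3)·(-1.5) + (-3)·(-0.5) = 10.5.

Step 4 — take square root: d = √(10.5) ≈ 3.2404.

d(x, mu) = √(10.5) ≈ 3.2404


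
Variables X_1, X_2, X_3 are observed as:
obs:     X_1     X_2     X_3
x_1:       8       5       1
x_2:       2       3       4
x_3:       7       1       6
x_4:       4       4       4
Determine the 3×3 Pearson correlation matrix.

Step 1 — column means:
  mean(X_1) = (8 + 2 + 7 + 4) / 4 = 21/4 = 5.25
  mean(X_2) = (5 + 3 + 1 + 4) / 4 = 13/4 = 3.25
  mean(X_3) = (1 + 4 + 6 + 4) / 4 = 15/4 = 3.75

Step 2 — sample variances and covariances s[i,j] = (1/(n-1)) · Σ_k (x_{k,i} - mean_i) · (x_{k,j} - mean_j), with n-1 = 3:
  s[X_1,X_1] = ((2.75)·(2.75) + (-3.25)·(-3.25) + (1.75)·(1.75) + (-1.25)·(-1.25)) / 3 = 22.75/3 = 7.5833
  s[X_1,X_2] = ((2.75)·(1.75) + (-3.25)·(-0.25) + (1.75)·(-2.25) + (-1.25)·(0.75)) / 3 = 0.75/3 = 0.25
  s[X_1,X_3] = ((2.75)·(-2.75) + (-3.25)·(0.25) + (1.75)·(2.25) + (-1.25)·(0.25)) / 3 = -4.75/3 = -1.5833
  s[X_2,X_2] = ((1.75)·(1.75) + (-0.25)·(-0.25) + (-2.25)·(-2.25) + (0.75)·(0.75)) / 3 = 8.75/3 = 2.9167
  s[X_2,X_3] = ((1.75)·(-2.75) + (-0.25)·(0.25) + (-2.25)·(2.25) + (0.75)·(0.25)) / 3 = -9.75/3 = -3.25
  s[X_3,X_3] = ((-2.75)·(-2.75) + (0.25)·(0.25) + (2.25)·(2.25) + (0.25)·(0.25)) / 3 = 12.75/3 = 4.25
  Sample standard deviations s_i = √(s[i,i]):
  s(X_1) = √(7.5833) = 2.7538
  s(X_2) = √(2.9167) = 1.7078
  s(X_3) = √(4.25) = 2.0616

Step 3 — r_{ij} = s_{ij} / (s_i · s_j):
  r[X_1,X_1] = 1 (diagonal).
  r[X_1,X_2] = 0.25 / (2.7538 · 1.7078) = 0.25 / 4.703 = 0.0532
  r[X_1,X_3] = -1.5833 / (2.7538 · 2.0616) = -1.5833 / 5.6771 = -0.2789
  r[X_2,X_2] = 1 (diagonal).
  r[X_2,X_3] = -3.25 / (1.7078 · 2.0616) = -3.25 / 3.5208 = -0.9231
  r[X_3,X_3] = 1 (diagonal).

R is symmetric with unit diagonal. Assembling:

R = [[1, 0.0532, -0.2789],
 [0.0532, 1, -0.9231],
 [-0.2789, -0.9231, 1]]


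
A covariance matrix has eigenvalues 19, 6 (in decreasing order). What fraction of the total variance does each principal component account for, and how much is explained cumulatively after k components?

Step 1 — total variance = trace(Sigma) = Σ λ_i = 19 + 6 = 25.

Step 2 — fraction explained by component i = λ_i / Σ λ:
  PC1: 19/25 = 0.76
  PC2: 6/25 = 0.24

Step 3 — cumulative fraction after k components = (λ_1 + ... + λ_k) / Σ λ:
  k = 1: 19/25 = 0.76
  k = 2: (19 + 6)/25 = 25/25 = 1

Summary (fraction, with percent):

explained: PC1 0.76 (76%), PC2 0.24 (24%);  cumulative: 0.76, 1


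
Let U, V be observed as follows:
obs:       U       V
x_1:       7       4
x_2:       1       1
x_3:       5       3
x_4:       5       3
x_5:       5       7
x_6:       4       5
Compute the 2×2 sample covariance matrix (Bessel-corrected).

Step 1 — column means:
  mean(U) = (7 + 1 + 5 + 5 + 5 + 4) / 6 = 27/6 = 4.5
  mean(V) = (4 + 1 + 3 + 3 + 7 + 5) / 6 = 23/6 = 3.8333

Step 2 — sample covariance S[i,j] = (1/(n-1)) · Σ_k (x_{k,i} - mean_i) · (x_{k,j} - mean_j), with n-1 = 5.
  S[U,U] = ((2.5)·(2.5) + (-3.5)·(-3.5) + (0.5)·(0.5) + (0.5)·(0.5) + (0.5)·(0.5) + (-0.5)·(-0.5)) / 5 = 19.5/5 = 3.9
  S[U,V] = ((2.5)·(0.1667) + (-3.5)·(-2.8333) + (0.5)·(-0.8333) + (0.5)·(-0.8333) + (0.5)·(3.1667) + (-0.5)·(1.1667)) / 5 = 10.5/5 = 2.1
  S[V,V] = ((0.1667)·(0.1667) + (-2.8333)·(-2.8333) + (-0.8333)·(-0.8333) + (-0.8333)·(-0.8333) + (3.1667)·(3.1667) + (1.1667)·(1.1667)) / 5 = 20.8333/5 = 4.1667

S is symmetric (S[j,i] = S[i,j]). Assembling:

S = [[3.9, 2.1],
 [2.1, 4.1667]]


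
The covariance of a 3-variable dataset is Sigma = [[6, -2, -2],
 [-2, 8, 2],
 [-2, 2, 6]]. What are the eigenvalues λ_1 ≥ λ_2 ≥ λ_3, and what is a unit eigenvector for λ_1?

Step 1 — characteristic polynomial p(λ) = det(λI - Sigma) = λ³ - tr·λ² + c_1·λ - det, where tr = trace, c_1 = sum of the principal 2×2 minors, det = det(Sigma):
  tr = 6 + 8 + 6 = 20,
  c_1 = (6·8 - (-2)²) + (6·6 - (-2)²) + (8·6 - (2)²) = 44 + 32 + 44 = 120,
  det = 6·(8·6 - (2)²) - (-2)·((-2)·6 - (2)·(-2)) + (-2)·((-2)·(2) - 8·(-2)) = 6·(44) - (-2)·(-8) + (-2)·(12) = 224.
  So p(λ) = λ³ - 20λ² + 120λ - 224.
Step 2 — look for an integer root (rational root theorem: any rational root is an integer divisor of 224). Testing λ = 4:
  p(4) = 64 - 320 + 480 - 224 = 0  ✓
  Dividing out (λ - 4): p(λ) = (λ - 4)(λ² - 16λ + 56).
Step 3 — remaining eigenvalues from the quadratic λ² - 16λ + 56 = 0:
  Δ = 16² - 4·56 = 256 - 224 = 32,  λ = (16 ± √32)/2 = (16 ± 5.6569)/2 ≈ 10.8284 or 5.1716.
  Sorted: λ_1 = 10.8284,  λ_2 = 5.1716,  λ_3 = 4  (check: sum = 20 = tr ✓).

Step 4 — unit eigenvector for λ_1 ≈ 10.8284: v spans the null space of (Sigma - λ_1 I), whose rows are
  r_1 = (-4.8284, -2, -2),  r_2 = (-2, -2.8284, 2),  r_3 = (-2, 2, -4.8284).
  v is orthogonal to every row, so take v ∝ r_1 × r_2 = ((-2)·(2) - (-2)·(-2.8284), (-2)·(-2) - (-4.8284)·(2), (-4.8284)·(-2.8284) - (-2)·(-2)) ≈ (-9.6569, 13.6569, 9.6569).
  Rescale (multiply by -1 so the first nonzero entry is positive): u = (9.6569, -13.6569, -9.6569).
  ||u|| = √((9.6569)² + (-13.6569)² + (-9.6569)²) = √(373.0193) ≈ 19.3137,  v_1 = u/||u|| ≈ (0.5, -0.7071, -0.5) (||v_1|| = 1).

λ_1 = 10.8284,  λ_2 = 5.1716,  λ_3 = 4;  v_1 ≈ (0.5, -0.7071, -0.5)


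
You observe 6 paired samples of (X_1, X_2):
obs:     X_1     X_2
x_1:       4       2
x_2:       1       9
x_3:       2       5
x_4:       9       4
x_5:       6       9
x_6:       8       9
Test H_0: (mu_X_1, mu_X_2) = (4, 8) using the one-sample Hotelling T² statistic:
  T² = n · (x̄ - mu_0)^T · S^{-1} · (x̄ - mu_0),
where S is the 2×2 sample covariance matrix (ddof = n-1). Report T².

Step 1 — sample mean vector:
  mean(X_1) = (4 + 1 + 2 + 9 + 6 + 8) / 6 = 30/6 = 5
  mean(X_2) = (2 + 9 + 5 + 4 + 9 + 9) / 6 = 38/6 = 6.3333
  x̄ = (5, 6.3333),  deviation x̄ - mu_0 = (5, 6.3333) - (4, 8) = (1, -1.6667).

Step 2 — sample covariance matrix, S[i,j] = (1/(n-1)) · Σ_k (x_{k,i} - mean_i) · (x_{k,j} - mean_j), divisor n-1 = 5:
  S[X_1,X_1] = ((-1)·(-1) + (-4)·(-4) + (-3)·(-3) + (4)·(4) + (1)·(1) + (3)·(3)) / 5 = 52/5 = 10.4
  S[X_1,X_2] = ((-1)·(-4.3333) + (-4)·(2.6667) + (-3)·(-1.3333) + (4)·(-2.3333) + (1)·(2.6667) + (3)·(2.6667)) / 5 = -1/5 = -0.2
  S[X_2,X_2] = ((-4.3333)·(-4.3333) + (2.6667)·(2.6667) + (-1.3333)·(-1.3333) + (-2.3333)·(-2.3333) + (2.6667)·(2.6667) + (2.6667)·(2.6667)) / 5 = 47.3333/5 = 9.4667
  S = [[10.4, -0.2],
 [-0.2, 9.4667]].

Step 3 — invert S. det(S) = 10.4·9.4667 - (-0.2)² = 98.4133.
  S^{-1} = (1/det) · [[d, -b], [-b, a]] = [[0.0962, 0.002],
 [0.002, 0.1057]].

Step 4 — quadratic form (x̄ - mu_0)^T · S^{-1} · (x̄ - mu_0):
  S^{-1} · (x̄ - mu_0) = (0.0928, -0.1741),
  (x̄ - mu_0)^T · [...] = (1)·(0.0928) + (-1.6667)·(-0.1741) = 0.383.

Step 5 — scale by n: T² = 6 · 0.383 = 2.2978.

T² ≈ 2.2978


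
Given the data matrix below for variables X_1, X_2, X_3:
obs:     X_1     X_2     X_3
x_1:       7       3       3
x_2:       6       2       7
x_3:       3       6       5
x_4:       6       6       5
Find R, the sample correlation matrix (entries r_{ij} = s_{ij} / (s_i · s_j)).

Step 1 — column means:
  mean(X_1) = (7 + 6 + 3 + 6) / 4 = 22/4 = 5.5
  mean(X_2) = (3 + 2 + 6 + 6) / 4 = 17/4 = 4.25
  mean(X_3) = (3 + 7 + 5 + 5) / 4 = 20/4 = 5

Step 2 — sample variances and covariances s[i,j] = (1/(n-1)) · Σ_k (x_{k,i} - mean_i) · (x_{k,j} - mean_j), with n-1 = 3:
  s[X_1,X_1] = ((1.5)·(1.5) + (0.5)·(0.5) + (-2.5)·(-2.5) + (0.5)·(0.5)) / 3 = 9/3 = 3
  s[X_1,X_2] = ((1.5)·(-1.25) + (0.5)·(-2.25) + (-2.5)·(1.75) + (0.5)·(1.75)) / 3 = -6.5/3 = -2.1667
  s[X_1,X_3] = ((1.5)·(-2) + (0.5)·(2) + (-2.5)·(0) + (0.5)·(0)) / 3 = -2/3 = -0.6667
  s[X_2,X_2] = ((-1.25)·(-1.25) + (-2.25)·(-2.25) + (1.75)·(1.75) + (1.75)·(1.75)) / 3 = 12.75/3 = 4.25
  s[X_2,X_3] = ((-1.25)·(-2) + (-2.25)·(2) + (1.75)·(0) + (1.75)·(0)) / 3 = -2/3 = -0.6667
  s[X_3,X_3] = ((-2)·(-2) + (2)·(2) + (0)·(0) + (0)·(0)) / 3 = 8/3 = 2.6667
  Sample standard deviations s_i = √(s[i,i]):
  s(X_1) = √(3) = 1.7321
  s(X_2) = √(4.25) = 2.0616
  s(X_3) = √(2.6667) = 1.633

Step 3 — r_{ij} = s_{ij} / (s_i · s_j):
  r[X_1,X_1] = 1 (diagonal).
  r[X_1,X_2] = -2.1667 / (1.7321 · 2.0616) = -2.1667 / 3.5707 = -0.6068
  r[X_1,X_3] = -0.6667 / (1.7321 · 1.633) = -0.6667 / 2.8284 = -0.2357
  r[X_2,X_2] = 1 (diagonal).
  r[X_2,X_3] = -0.6667 / (2.0616 · 1.633) = -0.6667 / 3.3665 = -0.198
  r[X_3,X_3] = 1 (diagonal).

R is symmetric with unit diagonal. Assembling:

R = [[1, -0.6068, -0.2357],
 [-0.6068, 1, -0.198],
 [-0.2357, -0.198, 1]]


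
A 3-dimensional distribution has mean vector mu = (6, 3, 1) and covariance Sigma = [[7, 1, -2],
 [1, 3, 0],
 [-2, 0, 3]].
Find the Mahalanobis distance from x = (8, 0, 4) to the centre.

Step 1 — centre the observation: (x - mu) = (2, -3, 3).

Step 2 — invert Sigma (cofactor / det for 3×3, or solve directly):
  Sigma^{-1} = [[0.1875, -0.0625, 0.125],
 [-0.0625, 0.3542, -0.0417],
 [0.125, -0.0417, 0.4167]].

Step 3 — form the quadratic (x - mu)^T · Sigma^{-1} · (x - mu):
  Sigma^{-1} · (x - mu) = (0.9375, -1.3125, 1.625).
  (x - mu)^T · [Sigma^{-1} · (x - mu)] = (2)·(0.9375) + (-3)·(-1.3125) + (3)·(1.625) = 10.6875.

Step 4 — take square root: d = √(10.6875) ≈ 3.2692.

d(x, mu) = √(10.6875) ≈ 3.2692


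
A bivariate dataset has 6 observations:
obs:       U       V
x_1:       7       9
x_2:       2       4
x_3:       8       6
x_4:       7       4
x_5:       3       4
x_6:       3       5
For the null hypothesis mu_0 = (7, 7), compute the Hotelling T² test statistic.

Step 1 — sample mean vector:
  mean(U) = (7 + 2 + 8 + 7 + 3 + 3) / 6 = 30/6 = 5
  mean(V) = (9 + 4 + 6 + 4 + 4 + 5) / 6 = 32/6 = 5.3333
  x̄ = (5, 5.3333),  deviation x̄ - mu_0 = (5, 5.3333) - (7, 7) = (-2, -1.6667).

Step 2 — sample covariance matrix, S[i,j] = (1/(n-1)) · Σ_k (x_{k,i} - mean_i) · (x_{k,j} - mean_j), divisor n-1 = 5:
  S[U,U] = ((2)·(2) + (-3)·(-3) + (3)·(3) + (2)·(2) + (-2)·(-2) + (-2)·(-2)) / 5 = 34/5 = 6.8
  S[U,V] = ((2)·(3.6667) + (-3)·(-1.3333) + (3)·(0.6667) + (2)·(-1.3333) + (-2)·(-1.3333) + (-2)·(-0.3333)) / 5 = 14/5 = 2.8
  S[V,V] = ((3.6667)·(3.6667) + (-1.3333)·(-1.3333) + (0.6667)·(0.6667) + (-1.3333)·(-1.3333) + (-1.3333)·(-1.3333) + (-0.3333)·(-0.3333)) / 5 = 19.3333/5 = 3.8667
  S = [[6.8, 2.8],
 [2.8, 3.8667]].

Step 3 — invert S. det(S) = 6.8·3.8667 - (2.8)² = 18.4533.
  S^{-1} = (1/det) · [[d, -b], [-b, a]] = [[0.2095, -0.1517],
 [-0.1517, 0.3685]].

Step 4 — quadratic form (x̄ - mu_0)^T · S^{-1} · (x̄ - mu_0):
  S^{-1} · (x̄ - mu_0) = (-0.1662, -0.3107),
  (x̄ - mu_0)^T · [...] = (-2)·(-0.1662) + (-1.6667)·(-0.3107) = 0.8502.

Step 5 — scale by n: T² = 6 · 0.8502 = 5.1012.

T² ≈ 5.1012


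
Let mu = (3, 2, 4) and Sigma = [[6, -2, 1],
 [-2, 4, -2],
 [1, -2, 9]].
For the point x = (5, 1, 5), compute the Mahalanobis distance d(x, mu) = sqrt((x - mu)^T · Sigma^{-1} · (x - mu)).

Step 1 — centre the observation: (x - mu) = (2, -1, 1).

Step 2 — invert Sigma (cofactor / det for 3×3, or solve directly):
  Sigma^{-1} = [[0.2, 0.1, 0],
 [0.1, 0.3312, 0.0625],
 [0, 0.0625, 0.125]].

Step 3 — form the quadratic (x - mu)^T · Sigma^{-1} · (x - mu):
  Sigma^{-1} · (x - mu) = (0.3, -0.0688, 0.0625).
  (x - mu)^T · [Sigma^{-1} · (x - mu)] = (2)·(0.3) + (-1)·(-0.0688) + (1)·(0.0625) = 0.7312.

Step 4 — take square root: d = √(0.7312) ≈ 0.8551.

d(x, mu) = √(0.7312) ≈ 0.8551


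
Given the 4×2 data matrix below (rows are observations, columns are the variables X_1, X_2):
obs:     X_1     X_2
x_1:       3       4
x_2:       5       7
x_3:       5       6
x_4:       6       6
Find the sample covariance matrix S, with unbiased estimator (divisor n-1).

Step 1 — column means:
  mean(X_1) = (3 + 5 + 5 + 6) / 4 = 19/4 = 4.75
  mean(X_2) = (4 + 7 + 6 + 6) / 4 = 23/4 = 5.75

Step 2 — sample covariance S[i,j] = (1/(n-1)) · Σ_k (x_{k,i} - mean_i) · (x_{k,j} - mean_j), with n-1 = 3.
  S[X_1,X_1] = ((-1.75)·(-1.75) + (0.25)·(0.25) + (0.25)·(0.25) + (1.25)·(1.25)) / 3 = 4.75/3 = 1.5833
  S[X_1,X_2] = ((-1.75)·(-1.75) + (0.25)·(1.25) + (0.25)·(0.25) + (1.25)·(0.25)) / 3 = 3.75/3 = 1.25
  S[X_2,X_2] = ((-1.75)·(-1.75) + (1.25)·(1.25) + (0.25)·(0.25) + (0.25)·(0.25)) / 3 = 4.75/3 = 1.5833

S is symmetric (S[j,i] = S[i,j]). Assembling:

S = [[1.5833, 1.25],
 [1.25, 1.5833]]


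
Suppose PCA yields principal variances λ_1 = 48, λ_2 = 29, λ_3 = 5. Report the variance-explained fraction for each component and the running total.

Step 1 — total variance = trace(Sigma) = Σ λ_i = 48 + 29 + 5 = 82.

Step 2 — fraction explained by component i = λ_i / Σ λ:
  PC1: 48/82 = 0.5854
  PC2: 29/82 = 0.3537
  PC3: 5/82 = 0.061

Step 3 — cumulative fraction after k components = (λ_1 + ... + λ_k) / Σ λ:
  k = 1: 48/82 = 0.5854
  k = 2: (48 + 29)/82 = 77/82 = 0.939
  k = 3: (48 + 29 + 5)/82 = 82/82 = 1

Summary (fraction, with percent):

explained: PC1 0.5854 (58.54%), PC2 0.3537 (35.37%), PC3 0.061 (6.1%);  cumulative: 0.5854, 0.939, 1


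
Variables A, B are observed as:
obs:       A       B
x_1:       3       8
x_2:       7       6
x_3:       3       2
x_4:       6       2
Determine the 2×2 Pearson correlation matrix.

Step 1 — column means:
  mean(A) = (3 + 7 + 3 + 6) / 4 = 19/4 = 4.75
  mean(B) = (8 + 6 + 2 + 2) / 4 = 18/4 = 4.5

Step 2 — sample variances and covariances s[i,j] = (1/(n-1)) · Σ_k (x_{k,i} - mean_i) · (x_{k,j} - mean_j), with n-1 = 3:
  s[A,A] = ((-1.75)·(-1.75) + (2.25)·(2.25) + (-1.75)·(-1.75) + (1.25)·(1.25)) / 3 = 12.75/3 = 4.25
  s[A,B] = ((-1.75)·(3.5) + (2.25)·(1.5) + (-1.75)·(-2.5) + (1.25)·(-2.5)) / 3 = -1.5/3 = -0.5
  s[B,B] = ((3.5)·(3.5) + (1.5)·(1.5) + (-2.5)·(-2.5) + (-2.5)·(-2.5)) / 3 = 27/3 = 9
  Sample standard deviations s_i = √(s[i,i]):
  s(A) = √(4.25) = 2.0616
  s(B) = √(9) = 3

Step 3 — r_{ij} = s_{ij} / (s_i · s_j):
  r[A,A] = 1 (diagonal).
  r[A,B] = -0.5 / (2.0616 · 3) = -0.5 / 6.1847 = -0.0808
  r[B,B] = 1 (diagonal).

R is symmetric with unit diagonal. Assembling:

R = [[1, -0.0808],
 [-0.0808, 1]]


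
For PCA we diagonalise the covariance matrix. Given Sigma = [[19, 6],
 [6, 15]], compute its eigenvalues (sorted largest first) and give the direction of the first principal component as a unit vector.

Step 1 — characteristic polynomial of 2×2 Sigma:
  det(Sigma - λI) = λ² - trace · λ + det = 0.
  trace = 19 + 15 = 34, det = 19·15 - (6)² = 249.
Step 2 — discriminant:
  Δ = trace² - 4·det = 1156 - 996 = 160.
Step 3 — eigenvalues:
  λ = (trace ± √Δ)/2 = (34 ± 12.6491)/2,
  λ_1 = 23.3246,  λ_2 = 10.6754.

Step 4 — unit eigenvector for λ_1: solve (Sigma - λ_1 I)v = 0. First row:
  (19 - 23.3246)·v_x + (6)·v_y = 0, i.e. (-4.3246)·v_x + (6)·v_y = 0,
  so v ∝ (b, λ_1 - a) = (6, 4.3246) = u.
  ||u|| = √((6)² + (4.3246)²) = √(54.7018) ≈ 7.3961,
  v_1 = u/||u|| ≈ (0.8112, 0.5847) (||v_1|| = 1).

λ_1 = 23.3246,  λ_2 = 10.6754;  v_1 ≈ (0.8112, 0.5847)


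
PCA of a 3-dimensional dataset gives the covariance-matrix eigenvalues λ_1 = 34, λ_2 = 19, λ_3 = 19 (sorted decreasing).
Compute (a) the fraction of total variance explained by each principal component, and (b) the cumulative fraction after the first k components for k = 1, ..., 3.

Step 1 — total variance = trace(Sigma) = Σ λ_i = 34 + 19 + 19 = 72.

Step 2 — fraction explained by component i = λ_i / Σ λ:
  PC1: 34/72 = 0.4722
  PC2: 19/72 = 0.2639
  PC3: 19/72 = 0.2639

Step 3 — cumulative fraction after k components = (λ_1 + ... + λ_k) / Σ λ:
  k = 1: 34/72 = 0.4722
  k = 2: (34 + 19)/72 = 53/72 = 0.7361
  k = 3: (34 + 19 + 19)/72 = 72/72 = 1

Summary (fraction, with percent):

explained: PC1 0.4722 (47.22%), PC2 0.2639 (26.39%), PC3 0.2639 (26.39%);  cumulative: 0.4722, 0.7361, 1


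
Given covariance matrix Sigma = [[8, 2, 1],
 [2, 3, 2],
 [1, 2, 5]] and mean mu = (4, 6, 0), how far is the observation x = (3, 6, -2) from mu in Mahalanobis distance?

Step 1 — centre the observation: (x - mu) = (-1, 0, -2).

Step 2 — invert Sigma (cofactor / det for 3×3, or solve directly):
  Sigma^{-1} = [[0.1507, -0.1096, 0.0137],
 [-0.1096, 0.5342, -0.1918],
 [0.0137, -0.1918, 0.274]].

Step 3 — form the quadratic (x - mu)^T · Sigma^{-1} · (x - mu):
  Sigma^{-1} · (x - mu) = (-0.1781, 0.4932, -0.5616).
  (x - mu)^T · [Sigma^{-1} · (x - mu)] = (-1)·(-0.1781) + (0)·(0.4932) + (-2)·(-0.5616) = 1.3014.

Step 4 — take square root: d = √(1.3014) ≈ 1.1408.

d(x, mu) = √(1.3014) ≈ 1.1408


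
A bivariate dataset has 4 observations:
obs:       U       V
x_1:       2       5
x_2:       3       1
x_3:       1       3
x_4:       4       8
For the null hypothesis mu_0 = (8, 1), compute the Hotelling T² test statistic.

Step 1 — sample mean vector:
  mean(U) = (2 + 3 + 1 + 4) / 4 = 10/4 = 2.5
  mean(V) = (5 + 1 + 3 + 8) / 4 = 17/4 = 4.25
  x̄ = (2.5, 4.25),  deviation x̄ - mu_0 = (2.5, 4.25) - (8, 1) = (-5.5, 3.25).

Step 2 — sample covariance matrix, S[i,j] = (1/(n-1)) · Σ_k (x_{k,i} - mean_i) · (x_{k,j} - mean_j), divisor n-1 = 3:
  S[U,U] = ((-0.5)·(-0.5) + (0.5)·(0.5) + (-1.5)·(-1.5) + (1.5)·(1.5)) / 3 = 5/3 = 1.6667
  S[U,V] = ((-0.5)·(0.75) + (0.5)·(-3.25) + (-1.5)·(-1.25) + (1.5)·(3.75)) / 3 = 5.5/3 = 1.8333
  S[V,V] = ((0.75)·(0.75) + (-3.25)·(-3.25) + (-1.25)·(-1.25) + (3.75)·(3.75)) / 3 = 26.75/3 = 8.9167
  S = [[1.6667, 1.8333],
 [1.8333, 8.9167]].

Step 3 — invert S. det(S) = 1.6667·8.9167 - (1.8333)² = 11.5.
  S^{-1} = (1/det) · [[d, -b], [-b, a]] = [[0.7754, -0.1594],
 [-0.1594, 0.1449]].

Step 4 — quadratic form (x̄ - mu_0)^T · S^{-1} · (x̄ - mu_0):
  S^{-1} · (x̄ - mu_0) = (-4.7826, 1.3478),
  (x̄ - mu_0)^T · [...] = (-5.5)·(-4.7826) + (3.25)·(1.3478) = 30.6848.

Step 5 — scale by n: T² = 4 · 30.6848 = 122.7391.

T² ≈ 122.7391


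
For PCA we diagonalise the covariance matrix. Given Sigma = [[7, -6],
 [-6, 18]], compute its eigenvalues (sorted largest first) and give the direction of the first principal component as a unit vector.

Step 1 — characteristic polynomial of 2×2 Sigma:
  det(Sigma - λI) = λ² - trace · λ + det = 0.
  trace = 7 + 18 = 25, det = 7·18 - (-6)² = 90.
Step 2 — discriminant:
  Δ = trace² - 4·det = 625 - 360 = 265.
Step 3 — eigenvalues:
  λ = (trace ± √Δ)/2 = (25 ± 16.2788)/2,
  λ_1 = 20.6394,  λ_2 = 4.3606.

Step 4 — unit eigenvector for λ_1: solve (Sigma - λ_1 I)v = 0. First row:
  (7 - 20.6394)·v_x + (-6)·v_y = 0, i.e. (-13.6394)·v_x + (-6)·v_y = 0,
  so v ∝ (b, λ_1 - a) = (-6, 13.6394); multiply by -1 so the first entry is positive: u = (6, -13.6394).
  ||u|| = √((6)² + (-13.6394)²) = √(222.0335) ≈ 14.9008,
  v_1 = u/||u|| ≈ (0.4027, -0.9153) (||v_1|| = 1).

λ_1 = 20.6394,  λ_2 = 4.3606;  v_1 ≈ (0.4027, -0.9153)


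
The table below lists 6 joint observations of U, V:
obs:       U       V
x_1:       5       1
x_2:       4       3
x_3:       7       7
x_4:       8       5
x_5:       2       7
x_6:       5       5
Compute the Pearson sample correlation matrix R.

Step 1 — column means:
  mean(U) = (5 + 4 + 7 + 8 + 2 + 5) / 6 = 31/6 = 5.1667
  mean(V) = (1 + 3 + 7 + 5 + 7 + 5) / 6 = 28/6 = 4.6667

Step 2 — sample variances and covariances s[i,j] = (1/(n-1)) · Σ_k (x_{k,i} - mean_i) · (x_{k,j} - mean_j), with n-1 = 5:
  s[U,U] = ((-0.1667)·(-0.1667) + (-1.1667)·(-1.1667) + (1.8333)·(1.8333) + (2.8333)·(2.8333) + (-3.1667)·(-3.1667) + (-0.1667)·(-0.1667)) / 5 = 22.8333/5 = 4.5667
  s[U,V] = ((-0.1667)·(-3.6667) + (-1.1667)·(-1.6667) + (1.8333)·(2.3333) + (2.8333)·(0.3333) + (-3.1667)·(2.3333) + (-0.1667)·(0.3333)) / 5 = 0.3333/5 = 0.0667
  s[V,V] = ((-3.6667)·(-3.6667) + (-1.6667)·(-1.6667) + (2.3333)·(2.3333) + (0.3333)·(0.3333) + (2.3333)·(2.3333) + (0.3333)·(0.3333)) / 5 = 27.3333/5 = 5.4667
  Sample standard deviations s_i = √(s[i,i]):
  s(U) = √(4.5667) = 2.137
  s(V) = √(5.4667) = 2.3381

Step 3 — r_{ij} = s_{ij} / (s_i · s_j):
  r[U,U] = 1 (diagonal).
  r[U,V] = 0.0667 / (2.137 · 2.3381) = 0.0667 / 4.9964 = 0.0133
  r[V,V] = 1 (diagonal).

R is symmetric with unit diagonal. Assembling:

R = [[1, 0.0133],
 [0.0133, 1]]


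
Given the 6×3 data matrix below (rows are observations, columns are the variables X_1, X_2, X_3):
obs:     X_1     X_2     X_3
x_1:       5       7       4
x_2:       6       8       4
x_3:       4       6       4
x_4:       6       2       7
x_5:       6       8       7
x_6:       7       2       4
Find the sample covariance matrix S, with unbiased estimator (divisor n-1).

Step 1 — column means:
  mean(X_1) = (5 + 6 + 4 + 6 + 6 + 7) / 6 = 34/6 = 5.6667
  mean(X_2) = (7 + 8 + 6 + 2 + 8 + 2) / 6 = 33/6 = 5.5
  mean(X_3) = (4 + 4 + 4 + 7 + 7 + 4) / 6 = 30/6 = 5

Step 2 — sample covariance S[i,j] = (1/(n-1)) · Σ_k (x_{k,i} - mean_i) · (x_{k,j} - mean_j), with n-1 = 5.
  S[X_1,X_1] = ((-0.6667)·(-0.6667) + (0.3333)·(0.3333) + (-1.6667)·(-1.6667) + (0.3333)·(0.3333) + (0.3333)·(0.3333) + (1.3333)·(1.3333)) / 5 = 5.3333/5 = 1.0667
  S[X_1,X_2] = ((-0.6667)·(1.5) + (0.3333)·(2.5) + (-1.6667)·(0.5) + (0.3333)·(-3.5) + (0.3333)·(2.5) + (1.3333)·(-3.5)) / 5 = -6/5 = -1.2
  S[X_1,X_3] = ((-0.6667)·(-1) + (0.3333)·(-1) + (-1.6667)·(-1) + (0.3333)·(2) + (0.3333)·(2) + (1.3333)·(-1)) / 5 = 2/5 = 0.4
  S[X_2,X_2] = ((1.5)·(1.5) + (2.5)·(2.5) + (0.5)·(0.5) + (-3.5)·(-3.5) + (2.5)·(2.5) + (-3.5)·(-3.5)) / 5 = 39.5/5 = 7.9
  S[X_2,X_3] = ((1.5)·(-1) + (2.5)·(-1) + (0.5)·(-1) + (-3.5)·(2) + (2.5)·(2) + (-3.5)·(-1)) / 5 = -3/5 = -0.6
  S[X_3,X_3] = ((-1)·(-1) + (-1)·(-1) + (-1)·(-1) + (2)·(2) + (2)·(2) + (-1)·(-1)) / 5 = 12/5 = 2.4

S is symmetric (S[j,i] = S[i,j]). Assembling:

S = [[1.0667, -1.2, 0.4],
 [-1.2, 7.9, -0.6],
 [0.4, -0.6, 2.4]]


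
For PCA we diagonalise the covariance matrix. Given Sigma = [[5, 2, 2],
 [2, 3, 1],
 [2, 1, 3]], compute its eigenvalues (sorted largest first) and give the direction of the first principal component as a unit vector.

Step 1 — characteristic polynomial p(λ) = det(λI - Sigma) = λ³ - tr·λ² + c_1·λ - det, where tr = trace, c_1 = sum of the principal 2×2 minors, det = det(Sigma):
  tr = 5 + 3 + 3 = 11,
  c_1 = (5·3 - (2)²) + (5·3 - (2)²) + (3·3 - (1)²) = 11 + 11 + 8 = 30,
  det = 5·(3·3 - (1)²) - (2)·((2)·3 - (1)·(2)) + (2)·((2)·(1) - 3·(2)) = 5·(8) - (2)·(4) + (2)·(-4) = 24.
  So p(λ) = λ³ - 11λ² + 30λ - 24.
Step 2 — look for an integer root (rational root theorem: any rational root is an integer divisor of 24). Testing λ = 2:
  p(2) = 8 - 44 + 60 - 24 = 0  ✓
  Dividing out (λ - 2): p(λ) = (λ - 2)(λ² - 9λ + 12).
Step 3 — remaining eigenvalues from the quadratic λ² - 9λ + 12 = 0:
  Δ = 9² - 4·12 = 81 - 48 = 33,  λ = (9 ± √33)/2 = (9 ± 5.7446)/2 ≈ 7.3723 or 1.6277.
  Sorted: λ_1 = 7.3723,  λ_2 = 2,  λ_3 = 1.6277  (check: sum = 11 = tr ✓).

Step 4 — unit eigenvector for λ_1 ≈ 7.3723: v spans the null space of (Sigma - λ_1 I), whose rows are
  r_1 = (-2.3723, 2, 2),  r_2 = (2, -4.3723, 1),  r_3 = (2, 1, -4.3723).
  v is orthogonal to every row, so take v ∝ r_1 × r_2 = ((2)·(1) - (2)·(-4.3723), (2)·(2) - (-2.3723)·(1), (-2.3723)·(-4.3723) - (2)·(2)) ≈ (10.7446, 6.3723, 6.3723).
  Let u = (10.7446, 6.3723, 6.3723).
  ||u|| = √((10.7446)² + (6.3723)² + (6.3723)²) = √(196.6576) ≈ 14.0235,  v_1 = u/||u|| ≈ (0.7662, 0.4544, 0.4544) (||v_1|| = 1).

λ_1 = 7.3723,  λ_2 = 2,  λ_3 = 1.6277;  v_1 ≈ (0.7662, 0.4544, 0.4544)


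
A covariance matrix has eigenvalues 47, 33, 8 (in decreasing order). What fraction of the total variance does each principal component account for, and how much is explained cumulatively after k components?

Step 1 — total variance = trace(Sigma) = Σ λ_i = 47 + 33 + 8 = 88.

Step 2 — fraction explained by component i = λ_i / Σ λ:
  PC1: 47/88 = 0.5341
  PC2: 33/88 = 0.375
  PC3: 8/88 = 0.0909

Step 3 — cumulative fraction after k components = (λ_1 + ... + λ_k) / Σ λ:
  k = 1: 47/88 = 0.5341
  k = 2: (47 + 33)/88 = 80/88 = 0.9091
  k = 3: (47 + 33 + 8)/88 = 88/88 = 1

Summary (fraction, with percent):

explained: PC1 0.5341 (53.41%), PC2 0.375 (37.5%), PC3 0.0909 (9.09%);  cumulative: 0.5341, 0.9091, 1


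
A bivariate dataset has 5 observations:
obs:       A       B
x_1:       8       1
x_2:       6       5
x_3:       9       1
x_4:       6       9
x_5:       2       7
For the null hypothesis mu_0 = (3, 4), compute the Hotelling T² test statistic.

Step 1 — sample mean vector:
  mean(A) = (8 + 6 + 9 + 6 + 2) / 5 = 31/5 = 6.2
  mean(B) = (1 + 5 + 1 + 9 + 7) / 5 = 23/5 = 4.6
  x̄ = (6.2, 4.6),  deviation x̄ - mu_0 = (6.2, 4.6) - (3, 4) = (3.2, 0.6).

Step 2 — sample covariance matrix, S[i,j] = (1/(n-1)) · Σ_k (x_{k,i} - mean_i) · (x_{k,j} - mean_j), divisor n-1 = 4:
  S[A,A] = ((1.8)·(1.8) + (-0.2)·(-0.2) + (2.8)·(2.8) + (-0.2)·(-0.2) + (-4.2)·(-4.2)) / 4 = 28.8/4 = 7.2
  S[A,B] = ((1.8)·(-3.6) + (-0.2)·(0.4) + (2.8)·(-3.6) + (-0.2)·(4.4) + (-4.2)·(2.4)) / 4 = -27.6/4 = -6.9
  S[B,B] = ((-3.6)·(-3.6) + (0.4)·(0.4) + (-3.6)·(-3.6) + (4.4)·(4.4) + (2.4)·(2.4)) / 4 = 51.2/4 = 12.8
  S = [[7.2, -6.9],
 [-6.9, 12.8]].

Step 3 — invert S. det(S) = 7.2·12.8 - (-6.9)² = 44.55.
  S^{-1} = (1/det) · [[d, -b], [-b, a]] = [[0.2873, 0.1549],
 [0.1549, 0.1616]].

Step 4 — quadratic form (x̄ - mu_0)^T · S^{-1} · (x̄ - mu_0):
  S^{-1} · (x̄ - mu_0) = (1.0123, 0.5926),
  (x̄ - mu_0)^T · [...] = (3.2)·(1.0123) + (0.6)·(0.5926) = 3.5951.

Step 5 — scale by n: T² = 5 · 3.5951 = 17.9753.

T² ≈ 17.9753


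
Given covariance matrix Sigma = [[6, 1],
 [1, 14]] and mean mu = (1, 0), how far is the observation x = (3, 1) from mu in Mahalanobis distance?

Step 1 — centre the observation: (x - mu) = (2, 1).

Step 2 — invert Sigma. det(Sigma) = 6·14 - (1)² = 83.
  Sigma^{-1} = (1/det) · [[d, -b], [-b, a]] = [[0.1687, -0.012],
 [-0.012, 0.0723]].

Step 3 — form the quadratic (x - mu)^T · Sigma^{-1} · (x - mu):
  Sigma^{-1} · (x - mu) = (0.3253, 0.0482).
  (x - mu)^T · [Sigma^{-1} · (x - mu)] = (2)·(0.3253) + (1)·(0.0482) = 0.6988.

Step 4 — take square root: d = √(0.6988) ≈ 0.8359.

d(x, mu) = √(0.6988) ≈ 0.8359


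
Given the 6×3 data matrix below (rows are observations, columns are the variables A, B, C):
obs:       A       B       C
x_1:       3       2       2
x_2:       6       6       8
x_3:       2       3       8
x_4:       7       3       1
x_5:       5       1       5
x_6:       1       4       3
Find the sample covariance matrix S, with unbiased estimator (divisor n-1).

Step 1 — column means:
  mean(A) = (3 + 6 + 2 + 7 + 5 + 1) / 6 = 24/6 = 4
  mean(B) = (2 + 6 + 3 + 3 + 1 + 4) / 6 = 19/6 = 3.1667
  mean(C) = (2 + 8 + 8 + 1 + 5 + 3) / 6 = 27/6 = 4.5

Step 2 — sample covariance S[i,j] = (1/(n-1)) · Σ_k (x_{k,i} - mean_i) · (x_{k,j} - mean_j), with n-1 = 5.
  S[A,A] = ((-1)·(-1) + (2)·(2) + (-2)·(-2) + (3)·(3) + (1)·(1) + (-3)·(-3)) / 5 = 28/5 = 5.6
  S[A,B] = ((-1)·(-1.1667) + (2)·(2.8333) + (-2)·(-0.1667) + (3)·(-0.1667) + (1)·(-2.1667) + (-3)·(0.8333)) / 5 = 2/5 = 0.4
  S[A,C] = ((-1)·(-2.5) + (2)·(3.5) + (-2)·(3.5) + (3)·(-3.5) + (1)·(0.5) + (-3)·(-1.5)) / 5 = -3/5 = -0.6
  S[B,B] = ((-1.1667)·(-1.1667) + (2.8333)·(2.8333) + (-0.1667)·(-0.1667) + (-0.1667)·(-0.1667) + (-2.1667)·(-2.1667) + (0.8333)·(0.8333)) / 5 = 14.8333/5 = 2.9667
  S[B,C] = ((-1.1667)·(-2.5) + (2.8333)·(3.5) + (-0.1667)·(3.5) + (-0.1667)·(-3.5) + (-2.1667)·(0.5) + (0.8333)·(-1.5)) / 5 = 10.5/5 = 2.1
  S[C,C] = ((-2.5)·(-2.5) + (3.5)·(3.5) + (3.5)·(3.5) + (-3.5)·(-3.5) + (0.5)·(0.5) + (-1.5)·(-1.5)) / 5 = 45.5/5 = 9.1

S is symmetric (S[j,i] = S[i,j]). Assembling:

S = [[5.6, 0.4, -0.6],
 [0.4, 2.9667, 2.1],
 [-0.6, 2.1, 9.1]]


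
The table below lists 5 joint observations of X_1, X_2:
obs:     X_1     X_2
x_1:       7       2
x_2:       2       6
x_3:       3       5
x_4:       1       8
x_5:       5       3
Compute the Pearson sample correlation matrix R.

Step 1 — column means:
  mean(X_1) = (7 + 2 + 3 + 1 + 5) / 5 = 18/5 = 3.6
  mean(X_2) = (2 + 6 + 5 + 8 + 3) / 5 = 24/5 = 4.8

Step 2 — sample variances and covariances s[i,j] = (1/(n-1)) · Σ_k (x_{k,i} - mean_i) · (x_{k,j} - mean_j), with n-1 = 4:
  s[X_1,X_1] = ((3.4)·(3.4) + (-1.6)·(-1.6) + (-0.6)·(-0.6) + (-2.6)·(-2.6) + (1.4)·(1.4)) / 4 = 23.2/4 = 5.8
  s[X_1,X_2] = ((3.4)·(-2.8) + (-1.6)·(1.2) + (-0.6)·(0.2) + (-2.6)·(3.2) + (1.4)·(-1.8)) / 4 = -22.4/4 = -5.6
  s[X_2,X_2] = ((-2.8)·(-2.8) + (1.2)·(1.2) + (0.2)·(0.2) + (3.2)·(3.2) + (-1.8)·(-1.8)) / 4 = 22.8/4 = 5.7
  Sample standard deviations s_i = √(s[i,i]):
  s(X_1) = √(5.8) = 2.4083
  s(X_2) = √(5.7) = 2.3875

Step 3 — r_{ij} = s_{ij} / (s_i · s_j):
  r[X_1,X_1] = 1 (diagonal).
  r[X_1,X_2] = -5.6 / (2.4083 · 2.3875) = -5.6 / 5.7498 = -0.9739
  r[X_2,X_2] = 1 (diagonal).

R is symmetric with unit diagonal. Assembling:

R = [[1, -0.9739],
 [-0.9739, 1]]


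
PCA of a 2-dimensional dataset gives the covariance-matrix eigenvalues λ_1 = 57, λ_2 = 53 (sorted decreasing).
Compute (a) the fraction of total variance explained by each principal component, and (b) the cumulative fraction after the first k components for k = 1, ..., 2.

Step 1 — total variance = trace(Sigma) = Σ λ_i = 57 + 53 = 110.

Step 2 — fraction explained by component i = λ_i / Σ λ:
  PC1: 57/110 = 0.5182
  PC2: 53/110 = 0.4818

Step 3 — cumulative fraction after k components = (λ_1 + ... + λ_k) / Σ λ:
  k = 1: 57/110 = 0.5182
  k = 2: (57 + 53)/110 = 110/110 = 1

Summary (fraction, with percent):

explained: PC1 0.5182 (51.82%), PC2 0.4818 (48.18%);  cumulative: 0.5182, 1
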